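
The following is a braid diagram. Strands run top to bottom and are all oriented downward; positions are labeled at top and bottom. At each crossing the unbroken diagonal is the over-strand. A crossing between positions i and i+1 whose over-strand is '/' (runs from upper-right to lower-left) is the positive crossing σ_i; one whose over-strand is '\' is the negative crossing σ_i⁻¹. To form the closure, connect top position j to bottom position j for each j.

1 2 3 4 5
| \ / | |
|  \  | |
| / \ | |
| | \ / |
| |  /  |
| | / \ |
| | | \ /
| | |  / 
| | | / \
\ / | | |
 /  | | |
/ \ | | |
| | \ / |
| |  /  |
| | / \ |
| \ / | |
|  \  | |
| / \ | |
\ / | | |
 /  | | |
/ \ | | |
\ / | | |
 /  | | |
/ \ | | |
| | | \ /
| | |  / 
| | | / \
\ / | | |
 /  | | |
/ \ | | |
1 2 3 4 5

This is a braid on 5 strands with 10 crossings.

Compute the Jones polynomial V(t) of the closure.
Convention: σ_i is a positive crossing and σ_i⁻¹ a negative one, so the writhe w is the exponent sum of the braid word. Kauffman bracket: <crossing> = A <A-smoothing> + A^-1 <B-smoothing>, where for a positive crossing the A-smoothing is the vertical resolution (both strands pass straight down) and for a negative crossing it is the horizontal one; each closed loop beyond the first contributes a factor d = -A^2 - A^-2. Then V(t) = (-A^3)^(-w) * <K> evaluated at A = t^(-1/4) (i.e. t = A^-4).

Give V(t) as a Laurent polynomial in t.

Reading the diagram top to bottom ('/'-over between positions i,i+1 = s_i, '\'-over = s_i^-1): braid word = s2^-1 s3 s4 s1 s3 s2^-1 s1 s1 s4 s1.
Braid: s2^-1 s3 s4 s1 s3 s2^-1 s1 s1 s4 s1 on 5 strands, 10 crossings.
Writhe w = (#positive) - (#negative) = 8 - 2 = 6.
State-sum expansion of <K>. There are 2^10 = 1024 states.
Each crossing splits two ways (0=vertical, 1=horizontal). The state's weight is A^(#A-smoothings - #B-smoothings) * d^(loops - 1).
Tabulate the states by total A-exponent and number of loops L (A-exp: L × count):
  A^10: L=5 ×1
  A^8: L=4 ×10
  A^6: L=3 ×39, L=5 ×6
  A^4: L=2 ×68, L=4 ×51, L=6 ×1
  A^2: L=1 ×44, L=3 ×139, L=5 ×27
  A^0: L=2 ×126, L=4 ×118, L=6 ×8
  A^-2: L=1 ×11, L=3 ×140, L=5 ×58, L=7 ×1
  A^-4: L=2 ×19, L=4 ×85, L=6 ×16
  A^-6: L=3 ×15, L=5 ×28, L=7 ×2
  A^-8: L=4 ×6, L=6 ×4
  A^-10: L=5 ×1
Each group contributes A^e * Σ count * d^(L-1):
Powers of d = -A^2 - A^-2: d^2 = A^4 + 2 + A^-4; d^3 = -A^6 - 3*A^2 - 3*A^-2 - A^-6; d^4 = A^8 + 4*A^4 + 6 + 4*A^-4 + A^-8; d^5 = -A^10 - 5*A^6 - 10*A^2 - 10*A^-2 - 5*A^-6 - A^-10; d^6 = A^12 + 6*A^8 + 15*A^4 + 20 + 15*A^-4 + 6*A^-8 + A^-12.
  A^10 * (d^4) = A^18 + 4*A^14 + 6*A^10 + 4*A^6 + A^2
  A^8 * (10*d^3) = -10*A^14 - 30*A^10 - 30*A^6 - 10*A^2
  A^6 * (39*d^2 + 6*d^4) = 6*A^14 + 63*A^10 + 114*A^6 + 63*A^2 + 6*A^-2
  A^4 * (68*d + 51*d^3 + d^5) = -A^14 - 56*A^10 - 231*A^6 - 231*A^2 - 56*A^-2 - A^-6
  A^2 * (44 + 139*d^2 + 27*d^4) = 27*A^10 + 247*A^6 + 484*A^2 + 247*A^-2 + 27*A^-6
  A^0 * (126*d + 118*d^3 + 8*d^5) = -8*A^10 - 158*A^6 - 560*A^2 - 560*A^-2 - 158*A^-6 - 8*A^-10
  A^-2 * (11 + 140*d^2 + 58*d^4 + d^6) = A^10 + 64*A^6 + 387*A^2 + 659*A^-2 + 387*A^-6 + 64*A^-10 + A^-14
  A^-4 * (19*d + 85*d^3 + 16*d^5) = -16*A^6 - 165*A^2 - 434*A^-2 - 434*A^-6 - 165*A^-10 - 16*A^-14
  A^-6 * (15*d^2 + 28*d^4 + 2*d^6) = 2*A^6 + 40*A^2 + 157*A^-2 + 238*A^-6 + 157*A^-10 + 40*A^-14 + 2*A^-18
  A^-8 * (6*d^3 + 4*d^5) = -4*A^2 - 26*A^-2 - 58*A^-6 - 58*A^-10 - 26*A^-14 - 4*A^-18
  A^-10 * (d^4) = A^-2 + 4*A^-6 + 6*A^-10 + 4*A^-14 + A^-18
Summing the groups: <K> = A^18 - A^14 + 3*A^10 - 4*A^6 + 5*A^2 - 6*A^-2 + 5*A^-6 - 4*A^-10 + 3*A^-14 - A^-18
Normalise by the writhe: (-A^3)^(-w) = (-A^3)^(-6) = A^-18, so f(A) = A^-18 * <K> = 1 - A^-4 + 3*A^-8 - 4*A^-12 + 5*A^-16 - 6*A^-20 + 5*A^-24 - 4*A^-28 + 3*A^-32 - A^-36.
Substitute A = t^(-1/4), i.e. A^e → t^(-e/4): V(t) = -t^9 + 3*t^8 - 4*t^7 + 5*t^6 - 6*t^5 + 5*t^4 - 4*t^3 + 3*t^2 - t + 1

Answer: -t^9 + 3*t^8 - 4*t^7 + 5*t^6 - 6*t^5 + 5*t^4 - 4*t^3 + 3*t^2 - t + 1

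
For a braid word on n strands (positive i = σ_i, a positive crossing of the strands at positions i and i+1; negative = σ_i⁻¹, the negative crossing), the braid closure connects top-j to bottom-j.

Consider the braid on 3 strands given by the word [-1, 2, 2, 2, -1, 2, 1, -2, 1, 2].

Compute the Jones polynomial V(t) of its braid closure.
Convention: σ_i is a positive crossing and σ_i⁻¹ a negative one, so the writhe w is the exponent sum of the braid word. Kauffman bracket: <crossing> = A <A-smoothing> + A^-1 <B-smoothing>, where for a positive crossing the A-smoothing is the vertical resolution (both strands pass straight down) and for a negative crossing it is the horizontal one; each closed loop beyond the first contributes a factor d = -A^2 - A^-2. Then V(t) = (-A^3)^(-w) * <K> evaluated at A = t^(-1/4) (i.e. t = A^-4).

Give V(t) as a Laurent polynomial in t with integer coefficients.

Braid: s1^-1 s2 s2 s2 s1^-1 s2 s1 s2^-1 s1 s2 on 3 strands, 10 crossings.
Writhe w = (#positive) - (#negative) = 7 - 3 = 4.
Enumerate smoothing states for the bracket polynomial. There are 2^10 = 1024 states.
For each crossing: s=0 is the vertical smoothing, s=1 horizontal. Crossing k contributes A^(sign_k * (1 - 2*s_k)); loop factor d = -A^2 - A^-2.
Tabulate the states by total A-exponent and number of loops L (A-exp: L × count):
  A^10: L=2 ×1
  A^8: L=1 ×5, L=3 ×5
  A^6: L=2 ×39, L=4 ×6
  A^4: L=1 ×34, L=3 ×85, L=5 ×1
  A^2: L=2 ×138, L=4 ×72
  A^0: L=1 ×48, L=3 ×167, L=5 ×37
  A^-2: L=2 ×91, L=4 ×109, L=6 ×10
  A^-4: L=3 ×82, L=5 ×37, L=7 ×1
  A^-6: L=4 ×40, L=6 ×5
  A^-8: L=5 ×10
  A^-10: L=6 ×1
Each group contributes A^e * Σ count * d^(L-1):
Powers of d = -A^2 - A^-2: d^2 = A^4 + 2 + A^-4; d^3 = -A^6 - 3*A^2 - 3*A^-2 - A^-6; d^4 = A^8 + 4*A^4 + 6 + 4*A^-4 + A^-8; d^5 = -A^10 - 5*A^6 - 10*A^2 - 10*A^-2 - 5*A^-6 - A^-10; d^6 = A^12 + 6*A^8 + 15*A^4 + 20 + 15*A^-4 + 6*A^-8 + A^-12.
  A^10 * (d) = -A^12 - A^8
  A^8 * (5 + 5*d^2) = 5*A^12 + 15*A^8 + 5*A^4
  A^6 * (39*d + 6*d^3) = -6*A^12 - 57*A^8 - 57*A^4 - 6
  A^4 * (34 + 85*d^2 + d^4) = A^12 + 89*A^8 + 210*A^4 + 89 + A^-4
  A^2 * (138*d + 72*d^3) = -72*A^8 - 354*A^4 - 354 - 72*A^-4
  A^0 * (48 + 167*d^2 + 37*d^4) = 37*A^8 + 315*A^4 + 604 + 315*A^-4 + 37*A^-8
  A^-2 * (91*d + 109*d^3 + 10*d^5) = -10*A^8 - 159*A^4 - 518 - 518*A^-4 - 159*A^-8 - 10*A^-12
  A^-4 * (82*d^2 + 37*d^4 + d^6) = A^8 + 43*A^4 + 245 + 406*A^-4 + 245*A^-8 + 43*A^-12 + A^-16
  A^-6 * (40*d^3 + 5*d^5) = -5*A^4 - 65 - 170*A^-4 - 170*A^-8 - 65*A^-12 - 5*A^-16
  A^-8 * (10*d^4) = 10 + 40*A^-4 + 60*A^-8 + 40*A^-12 + 10*A^-16
  A^-10 * (d^5) = -1 - 5*A^-4 - 10*A^-8 - 10*A^-12 - 5*A^-16 - A^-20
Summing the groups: <K> = -A^12 + 2*A^8 - 2*A^4 + 4 - 3*A^-4 + 3*A^-8 - 2*A^-12 + A^-16 - A^-20
Normalise by the writhe: (-A^3)^(-w) = (-A^3)^(-4) = A^-12, so f(A) = A^-12 * <K> = -1 + 2*A^-4 - 2*A^-8 + 4*A^-12 - 3*A^-16 + 3*A^-20 - 2*A^-24 + A^-28 - A^-32.
Substitute A = t^(-1/4), i.e. A^e → t^(-e/4): V(t) = -t^8 + t^7 - 2*t^6 + 3*t^5 - 3*t^4 + 4*t^3 - 2*t^2 + 2*t - 1

Answer: -t^8 + t^7 - 2*t^6 + 3*t^5 - 3*t^4 + 4*t^3 - 2*t^2 + 2*t - 1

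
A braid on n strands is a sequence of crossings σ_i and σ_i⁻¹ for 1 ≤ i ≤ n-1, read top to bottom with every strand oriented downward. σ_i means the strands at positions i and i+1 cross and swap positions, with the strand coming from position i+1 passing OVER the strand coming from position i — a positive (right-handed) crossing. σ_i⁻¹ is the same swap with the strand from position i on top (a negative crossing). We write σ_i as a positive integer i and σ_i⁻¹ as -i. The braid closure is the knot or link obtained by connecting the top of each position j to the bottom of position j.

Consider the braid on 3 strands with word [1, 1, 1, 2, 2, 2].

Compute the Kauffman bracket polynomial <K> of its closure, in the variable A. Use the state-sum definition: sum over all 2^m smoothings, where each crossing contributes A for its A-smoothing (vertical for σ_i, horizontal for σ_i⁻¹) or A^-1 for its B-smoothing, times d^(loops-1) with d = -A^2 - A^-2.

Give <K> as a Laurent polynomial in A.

A^10 + 2*A^2 - 2*A^-2 + A^-6 - 2*A^-10 + A^-14

Derivation:
Braid: s1 s1 s1 s2 s2 s2 on 3 strands, 6 crossings.
Writhe w = (#positive) - (#negative) = 6 - 0 = 6.
Computing the Kauffman bracket via state sum. There are 2^6 = 64 states.
For each crossing: s=0 is the vertical smoothing, s=1 horizontal. Crossing k contributes A^(sign_k * (1 - 2*s_k)); loop factor d = -A^2 - A^-2.
Tabulate the states by total A-exponent and number of loops L (A-exp: L × count):
  A^6: L=3 ×1
  A^4: L=2 ×6
  A^2: L=1 ×9, L=3 ×6
  A^0: L=2 ×18, L=4 ×2
  A^-2: L=3 ×15
  A^-4: L=4 ×6
  A^-6: L=5 ×1
Each group contributes A^e * Σ count * d^(L-1):
Powers of d = -A^2 - A^-2: d^2 = A^4 + 2 + A^-4; d^3 = -A^6 - 3*A^2 - 3*A^-2 - A^-6; d^4 = A^8 + 4*A^4 + 6 + 4*A^-4 + A^-8.
  A^6 * (d^2) = A^10 + 2*A^6 + A^2
  A^4 * (6*d) = -6*A^6 - 6*A^2
  A^2 * (9 + 6*d^2) = 6*A^6 + 21*A^2 + 6*A^-2
  A^0 * (18*d + 2*d^3) = -2*A^6 - 24*A^2 - 24*A^-2 - 2*A^-6
  A^-2 * (15*d^2) = 15*A^2 + 30*A^-2 + 15*A^-6
  A^-4 * (6*d^3) = -6*A^2 - 18*A^-2 - 18*A^-6 - 6*A^-10
  A^-6 * (d^4) = A^2 + 4*A^-2 + 6*A^-6 + 4*A^-10 + A^-14
Summing the groups: <K> = A^10 + 2*A^2 - 2*A^-2 + A^-6 - 2*A^-10 + A^-14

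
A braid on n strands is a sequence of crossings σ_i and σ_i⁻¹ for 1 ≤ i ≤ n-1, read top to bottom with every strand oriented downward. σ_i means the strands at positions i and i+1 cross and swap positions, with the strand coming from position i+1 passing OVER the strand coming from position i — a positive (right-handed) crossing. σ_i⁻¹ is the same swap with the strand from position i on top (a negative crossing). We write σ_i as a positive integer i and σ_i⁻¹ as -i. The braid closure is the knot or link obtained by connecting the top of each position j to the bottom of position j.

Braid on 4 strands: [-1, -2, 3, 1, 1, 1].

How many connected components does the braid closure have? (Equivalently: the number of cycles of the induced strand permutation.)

Track the strand permutation on 4 strands, starting from identity.
  step 1: s1^-1 swaps positions 1,2 -> [2 1 3 4]
  step 2: s2^-1 swaps positions 2,3 -> [2 3 1 4]
  step 3: s3 swaps positions 3,4 -> [2 3 4 1]
  step 4: s1 swaps positions 1,2 -> [3 2 4 1]
  step 5: s1 swaps positions 1,2 -> [2 3 4 1]
  step 6: s1 swaps positions 1,2 -> [3 2 4 1]
Final permutation (position -> original strand): [3 2 4 1]
Closure components = cycle count of this permutation = 2.

Answer: 2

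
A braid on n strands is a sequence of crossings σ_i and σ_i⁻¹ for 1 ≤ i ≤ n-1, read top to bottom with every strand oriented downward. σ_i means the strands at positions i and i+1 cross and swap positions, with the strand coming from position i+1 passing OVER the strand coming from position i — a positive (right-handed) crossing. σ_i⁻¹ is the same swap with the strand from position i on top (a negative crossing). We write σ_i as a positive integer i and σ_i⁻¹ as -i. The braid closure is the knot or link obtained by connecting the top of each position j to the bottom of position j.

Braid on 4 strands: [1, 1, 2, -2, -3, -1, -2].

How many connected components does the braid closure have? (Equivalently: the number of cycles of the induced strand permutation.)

Track the strand permutation on 4 strands, starting from identity.
  step 1: s1 swaps positions 1,2 -> [2 1 3 4]
  step 2: s1 swaps positions 1,2 -> [1 2 3 4]
  step 3: s2 swaps positions 2,3 -> [1 3 2 4]
  step 4: s2^-1 swaps positions 2,3 -> [1 2 3 4]
  step 5: s3^-1 swaps positions 3,4 -> [1 2 4 3]
  step 6: s1^-1 swaps positions 1,2 -> [2 1 4 3]
  step 7: s2^-1 swaps positions 2,3 -> [2 4 1 3]
Final permutation (position -> original strand): [2 4 1 3]
Closure components = cycle count of this permutation = 1.

Answer: 1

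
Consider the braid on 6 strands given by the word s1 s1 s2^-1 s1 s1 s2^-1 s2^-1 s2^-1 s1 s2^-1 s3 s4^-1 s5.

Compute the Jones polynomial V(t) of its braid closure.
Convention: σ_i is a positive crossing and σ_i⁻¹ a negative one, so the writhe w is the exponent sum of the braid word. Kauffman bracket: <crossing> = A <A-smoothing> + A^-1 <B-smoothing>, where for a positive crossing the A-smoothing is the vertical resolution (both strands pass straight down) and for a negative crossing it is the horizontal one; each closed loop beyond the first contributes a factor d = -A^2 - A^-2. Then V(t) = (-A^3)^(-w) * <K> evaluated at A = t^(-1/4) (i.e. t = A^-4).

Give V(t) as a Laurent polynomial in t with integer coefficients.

The presented braid s1 s1 s2^-1 s1 s1 s2^-1 s2^-1 s2^-1 s1 s2^-1 s3 s4^-1 s5 on 6 strands reduces by inverse Markov moves (closure unchanged at each step):
  Destabilize: the word has the form β·s5 where s5 occurs only as the final letter (β ∈ B_5); drop it and the last strand → 5 strands.
  Destabilize: the word has the form β·s4^-1 where s4^-1 occurs only as the final letter (β ∈ B_4); drop it and the last strand → 4 strands.
  Destabilize: the word has the form β·s3 where s3 occurs only as the final letter (β ∈ B_3); drop it and the last strand → 3 strands.
Reduced to β = s1 s1 s2^-1 s1 s1 s2^-1 s2^-1 s2^-1 s1 s2^-1 on 3 strands, 10 crossings.
Compute on β:
Braid: s1 s1 s2^-1 s1 s1 s2^-1 s2^-1 s2^-1 s1 s2^-1 on 3 strands, 10 crossings.
Writhe w = (#positive) - (#negative) = 5 - 5 = 0.
State-sum expansion of <K>. There are 2^10 = 1024 states.
For each crossing: s=0 is the vertical smoothing, s=1 horizontal. Crossing k contributes A^(sign_k * (1 - 2*s_k)); loop factor d = -A^2 - A^-2.
Tabulate the states by total A-exponent and number of loops L (A-exp: L × count):
  A^10: L=6 ×1
  A^8: L=5 ×10
  A^6: L=4 ×43, L=6 ×2
  A^4: L=3 ×98, L=5 ×22
  A^2: L=2 ×121, L=4 ×83, L=6 ×6
  A^0: L=1 ×73, L=3 ×140, L=5 ×38, L=7 ×1
  A^-2: L=2 ×121, L=4 ×79, L=6 ×10
  A^-4: L=3 ×95, L=5 ×24, L=7 ×1
  A^-6: L=4 ×42, L=6 ×3
  A^-8: L=5 ×10
  A^-10: L=6 ×1
Each group contributes A^e * Σ count * d^(L-1):
Powers of d = -A^2 - A^-2: d^2 = A^4 + 2 + A^-4; d^3 = -A^6 - 3*A^2 - 3*A^-2 - A^-6; d^4 = A^8 + 4*A^4 + 6 + 4*A^-4 + A^-8; d^5 = -A^10 - 5*A^6 - 10*A^2 - 10*A^-2 - 5*A^-6 - A^-10; d^6 = A^12 + 6*A^8 + 15*A^4 + 20 + 15*A^-4 + 6*A^-8 + A^-12.
  A^10 * (d^5) = -A^20 - 5*A^16 - 10*A^12 - 10*A^8 - 5*A^4 - 1
  A^8 * (10*d^4) = 10*A^16 + 40*A^12 + 60*A^8 + 40*A^4 + 10
  A^6 * (43*d^3 + 2*d^5) = -2*A^16 - 53*A^12 - 149*A^8 - 149*A^4 - 53 - 2*A^-4
  A^4 * (98*d^2 + 22*d^4) = 22*A^12 + 186*A^8 + 328*A^4 + 186 + 22*A^-4
  A^2 * (121*d + 83*d^3 + 6*d^5) = -6*A^12 - 113*A^8 - 430*A^4 - 430 - 113*A^-4 - 6*A^-8
  A^0 * (73 + 140*d^2 + 38*d^4 + d^6) = A^12 + 44*A^8 + 307*A^4 + 601 + 307*A^-4 + 44*A^-8 + A^-12
  A^-2 * (121*d + 79*d^3 + 10*d^5) = -10*A^8 - 129*A^4 - 458 - 458*A^-4 - 129*A^-8 - 10*A^-12
  A^-4 * (95*d^2 + 24*d^4 + d^6) = A^8 + 30*A^4 + 206 + 354*A^-4 + 206*A^-8 + 30*A^-12 + A^-16
  A^-6 * (42*d^3 + 3*d^5) = -3*A^4 - 57 - 156*A^-4 - 156*A^-8 - 57*A^-12 - 3*A^-16
  A^-8 * (10*d^4) = 10 + 40*A^-4 + 60*A^-8 + 40*A^-12 + 10*A^-16
  A^-10 * (d^5) = -1 - 5*A^-4 - 10*A^-8 - 10*A^-12 - 5*A^-16 - A^-20
Summing the groups: <K> = -A^20 + 3*A^16 - 6*A^12 + 9*A^8 - 11*A^4 + 13 - 11*A^-4 + 9*A^-8 - 6*A^-12 + 3*A^-16 - A^-20
Normalise by the writhe: (-A^3)^(-w) = (-A^3)^(0) = 1, so f(A) = 1 * <K> = -A^20 + 3*A^16 - 6*A^12 + 9*A^8 - 11*A^4 + 13 - 11*A^-4 + 9*A^-8 - 6*A^-12 + 3*A^-16 - A^-20.
Substitute A = t^(-1/4), i.e. A^e → t^(-e/4): V(t) = -t^5 + 3*t^4 - 6*t^3 + 9*t^2 - 11*t + 13 - 11*t^-1 + 9*t^-2 - 6*t^-3 + 3*t^-4 - t^-5

Answer: -t^5 + 3*t^4 - 6*t^3 + 9*t^2 - 11*t + 13 - 11*t^-1 + 9*t^-2 - 6*t^-3 + 3*t^-4 - t^-5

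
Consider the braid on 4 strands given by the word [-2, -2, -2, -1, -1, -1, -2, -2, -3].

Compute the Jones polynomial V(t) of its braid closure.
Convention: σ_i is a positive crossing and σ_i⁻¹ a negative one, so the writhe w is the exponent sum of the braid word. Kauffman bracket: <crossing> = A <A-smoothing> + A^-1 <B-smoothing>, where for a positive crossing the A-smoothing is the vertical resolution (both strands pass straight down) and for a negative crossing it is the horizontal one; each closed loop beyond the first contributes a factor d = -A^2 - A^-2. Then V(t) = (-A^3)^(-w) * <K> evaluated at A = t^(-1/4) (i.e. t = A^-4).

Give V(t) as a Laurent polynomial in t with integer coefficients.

t^-3 + 2*t^-5 - 2*t^-6 + 2*t^-7 - 3*t^-8 + 2*t^-9 - 2*t^-10 + t^-11

Derivation:
The presented braid s2^-1 s2^-1 s2^-1 s1^-1 s1^-1 s1^-1 s2^-1 s2^-1 s3^-1 on 4 strands reduces by inverse Markov moves (closure unchanged at each step):
  Destabilize: the word has the form β·s3^-1 where s3^-1 occurs only as the final letter (β ∈ B_3); drop it and the last strand → 3 strands.
Reduced to β = s2^-1 s2^-1 s2^-1 s1^-1 s1^-1 s1^-1 s2^-1 s2^-1 on 3 strands, 8 crossings.
Compute on β:
Braid: s2^-1 s2^-1 s2^-1 s1^-1 s1^-1 s1^-1 s2^-1 s2^-1 on 3 strands, 8 crossings.
Writhe w = (#positive) - (#negative) = 0 - 8 = -8.
Computing the Kauffman bracket via state sum. There are 2^8 = 256 states.
Smooth each crossing (0=||, 1=⌣⌢); contribution A^(Σ sign_k(1-2s_k)) * d^(L-1).
Tabulate the states by total A-exponent and number of loops L (A-exp: L × count):
  A^8: L=7 ×1
  A^6: L=6 ×8
  A^4: L=5 ×28
  A^2: L=4 ×55, L=6 ×1
  A^0: L=3 ×65, L=5 ×5
  A^-2: L=2 ×45, L=4 ×11
  A^-4: L=1 ×15, L=3 ×13
  A^-6: L=2 ×8
  A^-8: L=3 ×1
Each group contributes A^e * Σ count * d^(L-1):
Powers of d = -A^2 - A^-2: d^2 = A^4 + 2 + A^-4; d^3 = -A^6 - 3*A^2 - 3*A^-2 - A^-6; d^4 = A^8 + 4*A^4 + 6 + 4*A^-4 + A^-8; d^5 = -A^10 - 5*A^6 - 10*A^2 - 10*A^-2 - 5*A^-6 - A^-10; d^6 = A^12 + 6*A^8 + 15*A^4 + 20 + 15*A^-4 + 6*A^-8 + A^-12.
  A^8 * (d^6) = A^20 + 6*A^16 + 15*A^12 + 20*A^8 + 15*A^4 + 6 + A^-4
  A^6 * (8*d^5) = -8*A^16 - 40*A^12 - 80*A^8 - 80*A^4 - 40 - 8*A^-4
  A^4 * (28*d^4) = 28*A^12 + 112*A^8 + 168*A^4 + 112 + 28*A^-4
  A^2 * (55*d^3 + d^5) = -A^12 - 60*A^8 - 175*A^4 - 175 - 60*A^-4 - A^-8
  A^0 * (65*d^2 + 5*d^4) = 5*A^8 + 85*A^4 + 160 + 85*A^-4 + 5*A^-8
  A^-2 * (45*d + 11*d^3) = -11*A^4 - 78 - 78*A^-4 - 11*A^-8
  A^-4 * (15 + 13*d^2) = 13 + 41*A^-4 + 13*A^-8
  A^-6 * (8*d) = -8*A^-4 - 8*A^-8
  A^-8 * (d^2) = A^-4 + 2*A^-8 + A^-12
Summing the groups: <K> = A^20 - 2*A^16 + 2*A^12 - 3*A^8 + 2*A^4 - 2 + 2*A^-4 + A^-12
Normalise by the writhe: (-A^3)^(-w) = (-A^3)^(8) = A^24, so f(A) = A^24 * <K> = A^44 - 2*A^40 + 2*A^36 - 3*A^32 + 2*A^28 - 2*A^24 + 2*A^20 + A^12.
Substitute A = t^(-1/4), i.e. A^e → t^(-e/4): V(t) = t^-3 + 2*t^-5 - 2*t^-6 + 2*t^-7 - 3*t^-8 + 2*t^-9 - 2*t^-10 + t^-11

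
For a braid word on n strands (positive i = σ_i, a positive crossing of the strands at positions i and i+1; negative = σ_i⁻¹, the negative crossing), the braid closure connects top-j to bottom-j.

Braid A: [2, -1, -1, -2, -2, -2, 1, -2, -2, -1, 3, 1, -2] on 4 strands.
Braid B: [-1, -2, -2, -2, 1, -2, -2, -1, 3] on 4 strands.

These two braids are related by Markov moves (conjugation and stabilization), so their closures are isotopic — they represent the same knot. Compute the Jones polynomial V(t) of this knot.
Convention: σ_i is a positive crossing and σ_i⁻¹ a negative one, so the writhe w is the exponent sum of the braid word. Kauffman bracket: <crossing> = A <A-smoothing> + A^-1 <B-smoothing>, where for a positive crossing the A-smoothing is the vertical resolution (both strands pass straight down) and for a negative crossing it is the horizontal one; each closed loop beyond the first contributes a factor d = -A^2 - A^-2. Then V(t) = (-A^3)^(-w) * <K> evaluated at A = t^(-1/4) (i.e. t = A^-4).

t^-2 - t^-3 + 3*t^-4 - 3*t^-5 + 3*t^-6 - 3*t^-7 + 2*t^-8 - t^-9

Derivation:
Markov-equivalent braids have isotopic closures, hence identical knot invariants. Strip the Markov moves from each word to reach a common short braid β, then compute V(t) once on β.
Braid A: s2 s1^-1 s1^-1 s2^-1 s2^-1 s2^-1 s1 s2^-1 s2^-1 s1^-1 s3 s1 s2^-1 on 4 strands reduces by inverse Markov moves (closure unchanged at each step):
  Deconjugate: the word is γ·β·γ⁻¹ with γ = s2 s1^-1 (prefix) and γ⁻¹ = s1 s2^-1 (suffix); strip both.
  Destabilize: the word has the form β·s3 where s3 occurs only as the final letter (β ∈ B_3); drop it and the last strand → 3 strands.
Reduced to β = s1^-1 s2^-1 s2^-1 s2^-1 s1 s2^-1 s2^-1 s1^-1 on 3 strands, 8 crossings.
Braid B: s1^-1 s2^-1 s2^-1 s2^-1 s1 s2^-1 s2^-1 s1^-1 s3 on 4 strands reduces by inverse Markov moves (closure unchanged at each step):
  Destabilize: the word has the form β·s3 where s3 occurs only as the final letter (β ∈ B_3); drop it and the last strand → 3 strands.
Reduced to β = s1^-1 s2^-1 s2^-1 s2^-1 s1 s2^-1 s2^-1 s1^-1 on 3 strands, 8 crossings.
Both give the same β = s1^-1 s2^-1 s2^-1 s2^-1 s1 s2^-1 s2^-1 s1^-1 on 3 strands, so one state sum suffices:
Braid: s1^-1 s2^-1 s2^-1 s2^-1 s1 s2^-1 s2^-1 s1^-1 on 3 strands, 8 crossings.
Writhe w = (#positive) - (#negative) = 1 - 7 = -6.
Enumerate smoothing states for the bracket polynomial. There are 2^8 = 256 states.
Each crossing splits two ways (0=vertical, 1=horizontal). The state's weight is A^(#A-smoothings - #B-smoothings) * d^(loops - 1).
Tabulate the states by total A-exponent and number of loops L (A-exp: L × count):
  A^8: L=6 ×1
  A^6: L=5 ×8
  A^4: L=4 ×27, L=6 ×1
  A^2: L=3 ×49, L=5 ×7
  A^0: L=2 ×49, L=4 ×21
  A^-2: L=1 ×22, L=3 ×34
  A^-4: L=2 ×27, L=4 ×1
  A^-6: L=1 ×5, L=3 ×3
  A^-8: L=2 ×1
Each group contributes A^e * Σ count * d^(L-1):
Powers of d = -A^2 - A^-2: d^2 = A^4 + 2 + A^-4; d^3 = -A^6 - 3*A^2 - 3*A^-2 - A^-6; d^4 = A^8 + 4*A^4 + 6 + 4*A^-4 + A^-8; d^5 = -A^10 - 5*A^6 - 10*A^2 - 10*A^-2 - 5*A^-6 - A^-10.
  A^8 * (d^5) = -A^18 - 5*A^14 - 10*A^10 - 10*A^6 - 5*A^2 - A^-2
  A^6 * (8*d^4) = 8*A^14 + 32*A^10 + 48*A^6 + 32*A^2 + 8*A^-2
  A^4 * (27*d^3 + d^5) = -A^14 - 32*A^10 - 91*A^6 - 91*A^2 - 32*A^-2 - A^-6
  A^2 * (49*d^2 + 7*d^4) = 7*A^10 + 77*A^6 + 140*A^2 + 77*A^-2 + 7*A^-6
  A^0 * (49*d + 21*d^3) = -21*A^6 - 112*A^2 - 112*A^-2 - 21*A^-6
  A^-2 * (22 + 34*d^2) = 34*A^2 + 90*A^-2 + 34*A^-6
  A^-4 * (27*d + d^3) = -A^2 - 30*A^-2 - 30*A^-6 - A^-10
  A^-6 * (5 + 3*d^2) = 3*A^-2 + 11*A^-6 + 3*A^-10
  A^-8 * (d) = -A^-6 - A^-10
Summing the groups: <K> = -A^18 + 2*A^14 - 3*A^10 + 3*A^6 - 3*A^2 + 3*A^-2 - A^-6 + A^-10
Normalise by the writhe: (-A^3)^(-w) = (-A^3)^(6) = A^18, so f(A) = A^18 * <K> = -A^36 + 2*A^32 - 3*A^28 + 3*A^24 - 3*A^20 + 3*A^16 - A^12 + A^8.
Substitute A = t^(-1/4), i.e. A^e → t^(-e/4): V(t) = t^-2 - t^-3 + 3*t^-4 - 3*t^-5 + 3*t^-6 - 3*t^-7 + 2*t^-8 - t^-9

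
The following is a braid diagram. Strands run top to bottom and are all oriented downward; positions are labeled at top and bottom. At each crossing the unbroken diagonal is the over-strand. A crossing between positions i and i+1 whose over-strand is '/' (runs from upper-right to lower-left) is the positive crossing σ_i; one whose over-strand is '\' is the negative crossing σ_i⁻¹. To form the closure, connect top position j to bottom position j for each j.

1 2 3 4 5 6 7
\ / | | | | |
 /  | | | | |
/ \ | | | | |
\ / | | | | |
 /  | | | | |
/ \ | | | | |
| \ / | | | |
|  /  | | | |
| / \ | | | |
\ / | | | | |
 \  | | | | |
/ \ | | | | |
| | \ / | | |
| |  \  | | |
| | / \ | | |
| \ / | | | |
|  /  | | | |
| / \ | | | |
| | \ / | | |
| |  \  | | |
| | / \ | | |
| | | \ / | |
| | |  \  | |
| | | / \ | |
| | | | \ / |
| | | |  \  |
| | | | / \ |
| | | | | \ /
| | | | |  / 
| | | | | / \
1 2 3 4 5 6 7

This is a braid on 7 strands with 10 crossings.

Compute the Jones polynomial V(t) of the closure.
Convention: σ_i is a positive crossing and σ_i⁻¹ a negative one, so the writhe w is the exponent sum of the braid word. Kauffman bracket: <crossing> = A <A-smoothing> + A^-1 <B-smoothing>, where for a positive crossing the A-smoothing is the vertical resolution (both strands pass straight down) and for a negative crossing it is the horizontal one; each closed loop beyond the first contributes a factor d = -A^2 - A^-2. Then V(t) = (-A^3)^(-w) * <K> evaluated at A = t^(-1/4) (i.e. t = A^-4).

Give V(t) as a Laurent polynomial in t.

t^4 - t^3 + t^2 - 2*t + 2 - t^-1 + t^-2

Derivation:
Reading the diagram top to bottom ('/'-over between positions i,i+1 = s_i, '\'-over = s_i^-1): braid word = s1 s1 s2 s1^-1 s3^-1 s2 s3^-1 s4^-1 s5^-1 s6.
The presented braid s1 s1 s2 s1^-1 s3^-1 s2 s3^-1 s4^-1 s5^-1 s6 on 7 strands reduces by inverse Markov moves (closure unchanged at each step):
  Destabilize: the word has the form β·s6 where s6 occurs only as the final letter (β ∈ B_6); drop it and the last strand → 6 strands.
  Destabilize: the word has the form β·s5^-1 where s5^-1 occurs only as the final letter (β ∈ B_5); drop it and the last strand → 5 strands.
  Destabilize: the word has the form β·s4^-1 where s4^-1 occurs only as the final letter (β ∈ B_4); drop it and the last strand → 4 strands.
Reduced to β = s1 s1 s2 s1^-1 s3^-1 s2 s3^-1 on 4 strands, 7 crossings.
Compute on β:
Braid: s1 s1 s2 s1^-1 s3^-1 s2 s3^-1 on 4 strands, 7 crossings.
Writhe w = (#positive) - (#negative) = 4 - 3 = 1.
State-sum expansion of <K>. There are 2^7 = 128 states.
Each crossing splits two ways (0=vertical, 1=horizontal). The state's weight is A^(#A-smoothings - #B-smoothings) * d^(loops - 1).
Tabulate the states by total A-exponent and number of loops L (A-exp: L × count):
  A^7: L=3 ×1
  A^5: L=2 ×4, L=4 ×3
  A^3: L=1 ×5, L=3 ×15, L=5 ×1
  A^1: L=2 ×27, L=4 ×8
  A^-1: L=1 ×14, L=3 ×20, L=5 ×1
  A^-3: L=2 ×17, L=4 ×4
  A^-5: L=3 ×7
  A^-7: L=4 ×1
Each group contributes A^e * Σ count * d^(L-1):
Powers of d = -A^2 - A^-2: d^2 = A^4 + 2 + A^-4; d^3 = -A^6 - 3*A^2 - 3*A^-2 - A^-6; d^4 = A^8 + 4*A^4 + 6 + 4*A^-4 + A^-8.
  A^7 * (d^2) = A^11 + 2*A^7 + A^3
  A^5 * (4*d + 3*d^3) = -3*A^11 - 13*A^7 - 13*A^3 - 3*A^-1
  A^3 * (5 + 15*d^2 + d^4) = A^11 + 19*A^7 + 41*A^3 + 19*A^-1 + A^-5
  A^1 * (27*d + 8*d^3) = -8*A^7 - 51*A^3 - 51*A^-1 - 8*A^-5
  A^-1 * (14 + 20*d^2 + d^4) = A^7 + 24*A^3 + 60*A^-1 + 24*A^-5 + A^-9
  A^-3 * (17*d + 4*d^3) = -4*A^3 - 29*A^-1 - 29*A^-5 - 4*A^-9
  A^-5 * (7*d^2) = 7*A^-1 + 14*A^-5 + 7*A^-9
  A^-7 * (d^3) = -A^-1 - 3*A^-5 - 3*A^-9 - A^-13
Summing the groups: <K> = -A^11 + A^7 - 2*A^3 + 2*A^-1 - A^-5 + A^-9 - A^-13
Normalise by the writhe: (-A^3)^(-w) = (-A^3)^(-1) = -A^-3, so f(A) = -A^-3 * <K> = A^8 - A^4 + 2 - 2*A^-4 + A^-8 - A^-12 + A^-16.
Substitute A = t^(-1/4), i.e. A^e → t^(-e/4): V(t) = t^4 - t^3 + t^2 - 2*t + 2 - t^-1 + t^-2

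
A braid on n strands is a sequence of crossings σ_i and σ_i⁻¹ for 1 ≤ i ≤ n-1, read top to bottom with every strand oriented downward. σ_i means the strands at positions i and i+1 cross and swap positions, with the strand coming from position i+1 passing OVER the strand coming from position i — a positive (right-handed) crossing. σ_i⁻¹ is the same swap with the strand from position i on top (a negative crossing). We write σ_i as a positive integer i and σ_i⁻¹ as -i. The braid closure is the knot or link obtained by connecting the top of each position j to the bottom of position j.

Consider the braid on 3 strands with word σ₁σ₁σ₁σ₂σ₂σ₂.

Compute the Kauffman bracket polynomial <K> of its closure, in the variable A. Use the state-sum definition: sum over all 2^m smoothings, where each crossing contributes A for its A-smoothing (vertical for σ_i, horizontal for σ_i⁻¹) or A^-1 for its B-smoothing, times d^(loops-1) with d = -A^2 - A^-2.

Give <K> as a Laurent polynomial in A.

A^10 + 2*A^2 - 2*A^-2 + A^-6 - 2*A^-10 + A^-14

Derivation:
Braid: s1 s1 s1 s2 s2 s2 on 3 strands, 6 crossings.
Writhe w = (#positive) - (#negative) = 6 - 0 = 6.
Computing the Kauffman bracket via state sum. There are 2^6 = 64 states.
Each crossing splits two ways (0=vertical, 1=horizontal). The state's weight is A^(#A-smoothings - #B-smoothings) * d^(loops - 1).
Tabulate the states by total A-exponent and number of loops L (A-exp: L × count):
  A^6: L=3 ×1
  A^4: L=2 ×6
  A^2: L=1 ×9, L=3 ×6
  A^0: L=2 ×18, L=4 ×2
  A^-2: L=3 ×15
  A^-4: L=4 ×6
  A^-6: L=5 ×1
Each group contributes A^e * Σ count * d^(L-1):
Powers of d = -A^2 - A^-2: d^2 = A^4 + 2 + A^-4; d^3 = -A^6 - 3*A^2 - 3*A^-2 - A^-6; d^4 = A^8 + 4*A^4 + 6 + 4*A^-4 + A^-8.
  A^6 * (d^2) = A^10 + 2*A^6 + A^2
  A^4 * (6*d) = -6*A^6 - 6*A^2
  A^2 * (9 + 6*d^2) = 6*A^6 + 21*A^2 + 6*A^-2
  A^0 * (18*d + 2*d^3) = -2*A^6 - 24*A^2 - 24*A^-2 - 2*A^-6
  A^-2 * (15*d^2) = 15*A^2 + 30*A^-2 + 15*A^-6
  A^-4 * (6*d^3) = -6*A^2 - 18*A^-2 - 18*A^-6 - 6*A^-10
  A^-6 * (d^4) = A^2 + 4*A^-2 + 6*A^-6 + 4*A^-10 + A^-14
Summing the groups: <K> = A^10 + 2*A^2 - 2*A^-2 + A^-6 - 2*A^-10 + A^-14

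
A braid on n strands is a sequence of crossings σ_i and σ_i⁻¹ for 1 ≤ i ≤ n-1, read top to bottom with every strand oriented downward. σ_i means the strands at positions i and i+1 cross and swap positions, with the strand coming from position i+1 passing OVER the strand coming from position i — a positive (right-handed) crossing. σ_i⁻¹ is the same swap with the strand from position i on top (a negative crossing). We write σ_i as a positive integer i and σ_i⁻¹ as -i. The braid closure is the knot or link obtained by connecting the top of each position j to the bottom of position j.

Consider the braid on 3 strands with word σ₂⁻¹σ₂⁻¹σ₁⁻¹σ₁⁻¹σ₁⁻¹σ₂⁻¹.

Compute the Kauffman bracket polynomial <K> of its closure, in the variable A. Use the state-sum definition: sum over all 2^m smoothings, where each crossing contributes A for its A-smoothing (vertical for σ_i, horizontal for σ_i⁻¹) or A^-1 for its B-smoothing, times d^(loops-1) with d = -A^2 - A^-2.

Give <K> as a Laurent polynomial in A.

Braid: s2^-1 s2^-1 s1^-1 s1^-1 s1^-1 s2^-1 on 3 strands, 6 crossings.
Writhe w = (#positive) - (#negative) = 0 - 6 = -6.
Enumerate smoothing states for the bracket polynomial. There are 2^6 = 64 states.
For each crossing: s=0 is the vertical smoothing, s=1 horizontal. Crossing k contributes A^(sign_k * (1 - 2*s_k)); loop factor d = -A^2 - A^-2.
Tabulate the states by total A-exponent and number of loops L (A-exp: L × count):
  A^6: L=5 ×1
  A^4: L=4 ×6
  A^2: L=3 ×15
  A^0: L=2 ×18, L=4 ×2
  A^-2: L=1 ×9, L=3 ×6
  A^-4: L=2 ×6
  A^-6: L=3 ×1
Each group contributes A^e * Σ count * d^(L-1):
Powers of d = -A^2 - A^-2: d^2 = A^4 + 2 + A^-4; d^3 = -A^6 - 3*A^2 - 3*A^-2 - A^-6; d^4 = A^8 + 4*A^4 + 6 + 4*A^-4 + A^-8.
  A^6 * (d^4) = A^14 + 4*A^10 + 6*A^6 + 4*A^2 + A^-2
  A^4 * (6*d^3) = -6*A^10 - 18*A^6 - 18*A^2 - 6*A^-2
  A^2 * (15*d^2) = 15*A^6 + 30*A^2 + 15*A^-2
  A^0 * (18*d + 2*d^3) = -2*A^6 - 24*A^2 - 24*A^-2 - 2*A^-6
  A^-2 * (9 + 6*d^2) = 6*A^2 + 21*A^-2 + 6*A^-6
  A^-4 * (6*d) = -6*A^-2 - 6*A^-6
  A^-6 * (d^2) = A^-2 + 2*A^-6 + A^-10
Summing the groups: <K> = A^14 - 2*A^10 + A^6 - 2*A^2 + 2*A^-2 + A^-10

Answer: A^14 - 2*A^10 + A^6 - 2*A^2 + 2*A^-2 + A^-10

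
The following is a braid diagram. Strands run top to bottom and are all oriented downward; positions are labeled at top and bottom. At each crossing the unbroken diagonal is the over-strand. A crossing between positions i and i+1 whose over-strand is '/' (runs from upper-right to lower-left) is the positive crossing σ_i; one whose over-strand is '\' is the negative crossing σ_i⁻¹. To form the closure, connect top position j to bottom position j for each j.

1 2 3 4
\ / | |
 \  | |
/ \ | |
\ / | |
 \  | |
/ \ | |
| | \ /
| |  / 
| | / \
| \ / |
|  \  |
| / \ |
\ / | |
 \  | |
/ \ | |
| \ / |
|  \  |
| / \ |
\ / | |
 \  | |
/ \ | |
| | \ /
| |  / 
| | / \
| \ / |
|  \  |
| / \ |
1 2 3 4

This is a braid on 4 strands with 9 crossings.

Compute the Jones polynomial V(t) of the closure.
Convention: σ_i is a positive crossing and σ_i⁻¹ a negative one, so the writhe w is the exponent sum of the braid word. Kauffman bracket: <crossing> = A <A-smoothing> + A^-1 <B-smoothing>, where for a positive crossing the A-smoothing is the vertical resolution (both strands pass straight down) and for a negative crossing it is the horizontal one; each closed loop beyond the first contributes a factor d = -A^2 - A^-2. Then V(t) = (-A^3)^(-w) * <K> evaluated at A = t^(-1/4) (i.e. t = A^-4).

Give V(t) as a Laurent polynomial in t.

1 - t^-1 + 2*t^-2 - 2*t^-3 + 2*t^-4 - 2*t^-5 + 2*t^-6 - t^-7

Derivation:
Reading the diagram top to bottom ('/'-over between positions i,i+1 = s_i, '\'-over = s_i^-1): braid word = s1^-1 s1^-1 s3 s2^-1 s1^-1 s2^-1 s1^-1 s3 s2^-1.
Braid: s1^-1 s1^-1 s3 s2^-1 s1^-1 s2^-1 s1^-1 s3 s2^-1 on 4 strands, 9 crossings.
Writhe w = (#positive) - (#negative) = 2 - 7 = -5.
State-sum expansion of <K>. There are 2^9 = 512 states.
For each crossing: s=0 is the vertical smoothing, s=1 horizontal. Crossing k contributes A^(sign_k * (1 - 2*s_k)); loop factor d = -A^2 - A^-2.
Tabulate the states by total A-exponent and number of loops L (A-exp: L × count):
  A^9: L=3 ×1
  A^7: L=2 ×4, L=4 ×5
  A^5: L=1 ×4, L=3 ×26, L=5 ×6
  A^3: L=2 ×43, L=4 ×40, L=6 ×1
  A^1: L=1 ×23, L=3 ×92, L=5 ×11
  A^-1: L=2 ×91, L=4 ×34, L=6 ×1
  A^-3: L=1 ×32, L=3 ×48, L=5 ×4
  A^-5: L=2 ×28, L=4 ×8
  A^-7: L=3 ×9
  A^-9: L=4 ×1
Each group contributes A^e * Σ count * d^(L-1):
Powers of d = -A^2 - A^-2: d^2 = A^4 + 2 + A^-4; d^3 = -A^6 - 3*A^2 - 3*A^-2 - A^-6; d^4 = A^8 + 4*A^4 + 6 + 4*A^-4 + A^-8; d^5 = -A^10 - 5*A^6 - 10*A^2 - 10*A^-2 - 5*A^-6 - A^-10.
  A^9 * (d^2) = A^13 + 2*A^9 + A^5
  A^7 * (4*d + 5*d^3) = -5*A^13 - 19*A^9 - 19*A^5 - 5*A
  A^5 * (4 + 26*d^2 + 6*d^4) = 6*A^13 + 50*A^9 + 92*A^5 + 50*A + 6*A^-3
  A^3 * (43*d + 40*d^3 + d^5) = -A^13 - 45*A^9 - 173*A^5 - 173*A - 45*A^-3 - A^-7
  A^1 * (23 + 92*d^2 + 11*d^4) = 11*A^9 + 136*A^5 + 273*A + 136*A^-3 + 11*A^-7
  A^-1 * (91*d + 34*d^3 + d^5) = -A^9 - 39*A^5 - 203*A - 203*A^-3 - 39*A^-7 - A^-11
  A^-3 * (32 + 48*d^2 + 4*d^4) = 4*A^5 + 64*A + 152*A^-3 + 64*A^-7 + 4*A^-11
  A^-5 * (28*d + 8*d^3) = -8*A - 52*A^-3 - 52*A^-7 - 8*A^-11
  A^-7 * (9*d^2) = 9*A^-3 + 18*A^-7 + 9*A^-11
  A^-9 * (d^3) = -A^-3 - 3*A^-7 - 3*A^-11 - A^-15
Summing the groups: <K> = A^13 - 2*A^9 + 2*A^5 - 2*A + 2*A^-3 - 2*A^-7 + A^-11 - A^-15
Normalise by the writhe: (-A^3)^(-w) = (-A^3)^(5) = -A^15, so f(A) = -A^15 * <K> = -A^28 + 2*A^24 - 2*A^20 + 2*A^16 - 2*A^12 + 2*A^8 - A^4 + 1.
Substitute A = t^(-1/4), i.e. A^e → t^(-e/4): V(t) = 1 - t^-1 + 2*t^-2 - 2*t^-3 + 2*t^-4 - 2*t^-5 + 2*t^-6 - t^-7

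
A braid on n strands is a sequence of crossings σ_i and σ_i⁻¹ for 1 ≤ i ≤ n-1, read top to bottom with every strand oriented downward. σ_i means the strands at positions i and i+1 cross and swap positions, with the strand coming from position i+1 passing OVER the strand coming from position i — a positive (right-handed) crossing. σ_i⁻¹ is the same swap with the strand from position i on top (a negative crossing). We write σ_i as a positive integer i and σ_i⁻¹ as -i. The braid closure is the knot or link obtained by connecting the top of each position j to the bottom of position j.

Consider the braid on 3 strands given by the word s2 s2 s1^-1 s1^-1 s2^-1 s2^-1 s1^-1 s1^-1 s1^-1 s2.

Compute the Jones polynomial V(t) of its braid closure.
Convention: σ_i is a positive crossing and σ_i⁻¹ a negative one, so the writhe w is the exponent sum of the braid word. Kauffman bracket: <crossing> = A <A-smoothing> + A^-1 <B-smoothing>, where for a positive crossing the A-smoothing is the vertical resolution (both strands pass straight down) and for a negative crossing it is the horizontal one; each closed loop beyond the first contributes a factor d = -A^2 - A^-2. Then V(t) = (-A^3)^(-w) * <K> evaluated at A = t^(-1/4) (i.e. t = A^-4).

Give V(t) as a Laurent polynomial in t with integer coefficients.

-1 + 3*t^-1 - 4*t^-2 + 6*t^-3 - 5*t^-4 + 5*t^-5 - 4*t^-6 + 2*t^-7 - t^-8

Derivation:
Braid: s2 s2 s1^-1 s1^-1 s2^-1 s2^-1 s1^-1 s1^-1 s1^-1 s2 on 3 strands, 10 crossings.
Writhe w = (#positive) - (#negative) = 3 - 7 = -4.
State-sum expansion of <K>. There are 2^10 = 1024 states.
Each crossing splits two ways (0=vertical, 1=horizontal). The state's weight is A^(#A-smoothings - #B-smoothings) * d^(loops - 1).
Tabulate the states by total A-exponent and number of loops L (A-exp: L × count):
  A^10: L=6 ×1
  A^8: L=5 ×10
  A^6: L=4 ×41, L=6 ×4
  A^4: L=3 ×87, L=5 ×32, L=7 ×1
  A^2: L=2 ×97, L=4 ×100, L=6 ×13
  A^0: L=1 ×46, L=3 ×152, L=5 ×52, L=7 ×2
  A^-2: L=2 ×103, L=4 ×96, L=6 ×11
  A^-4: L=1 ×15, L=3 ×79, L=5 ×26
  A^-6: L=2 ×18, L=4 ×26, L=6 ×1
  A^-8: L=3 ×8, L=5 ×2
  A^-10: L=4 ×1
Each group contributes A^e * Σ count * d^(L-1):
Powers of d = -A^2 - A^-2: d^2 = A^4 + 2 + A^-4; d^3 = -A^6 - 3*A^2 - 3*A^-2 - A^-6; d^4 = A^8 + 4*A^4 + 6 + 4*A^-4 + A^-8; d^5 = -A^10 - 5*A^6 - 10*A^2 - 10*A^-2 - 5*A^-6 - A^-10; d^6 = A^12 + 6*A^8 + 15*A^4 + 20 + 15*A^-4 + 6*A^-8 + A^-12.
  A^10 * (d^5) = -A^20 - 5*A^16 - 10*A^12 - 10*A^8 - 5*A^4 - 1
  A^8 * (10*d^4) = 10*A^16 + 40*A^12 + 60*A^8 + 40*A^4 + 10
  A^6 * (41*d^3 + 4*d^5) = -4*A^16 - 61*A^12 - 163*A^8 - 163*A^4 - 61 - 4*A^-4
  A^4 * (87*d^2 + 32*d^4 + d^6) = A^16 + 38*A^12 + 230*A^8 + 386*A^4 + 230 + 38*A^-4 + A^-8
  A^2 * (97*d + 100*d^3 + 13*d^5) = -13*A^12 - 165*A^8 - 527*A^4 - 527 - 165*A^-4 - 13*A^-8
  A^0 * (46 + 152*d^2 + 52*d^4 + 2*d^6) = 2*A^12 + 64*A^8 + 390*A^4 + 702 + 390*A^-4 + 64*A^-8 + 2*A^-12
  A^-2 * (103*d + 96*d^3 + 11*d^5) = -11*A^8 - 151*A^4 - 501 - 501*A^-4 - 151*A^-8 - 11*A^-12
  A^-4 * (15 + 79*d^2 + 26*d^4) = 26*A^4 + 183 + 329*A^-4 + 183*A^-8 + 26*A^-12
  A^-6 * (18*d + 26*d^3 + d^5) = -A^4 - 31 - 106*A^-4 - 106*A^-8 - 31*A^-12 - A^-16
  A^-8 * (8*d^2 + 2*d^4) = 2 + 16*A^-4 + 28*A^-8 + 16*A^-12 + 2*A^-16
  A^-10 * (d^3) = -A^-4 - 3*A^-8 - 3*A^-12 - A^-16
Summing the groups: <K> = -A^20 + 2*A^16 - 4*A^12 + 5*A^8 - 5*A^4 + 6 - 4*A^-4 + 3*A^-8 - A^-12
Normalise by the writhe: (-A^3)^(-w) = (-A^3)^(4) = A^12, so f(A) = A^12 * <K> = -A^32 + 2*A^28 - 4*A^24 + 5*A^20 - 5*A^16 + 6*A^12 - 4*A^8 + 3*A^4 - 1.
Substitute A = t^(-1/4), i.e. A^e → t^(-e/4): V(t) = -1 + 3*t^-1 - 4*t^-2 + 6*t^-3 - 5*t^-4 + 5*t^-5 - 4*t^-6 + 2*t^-7 - t^-8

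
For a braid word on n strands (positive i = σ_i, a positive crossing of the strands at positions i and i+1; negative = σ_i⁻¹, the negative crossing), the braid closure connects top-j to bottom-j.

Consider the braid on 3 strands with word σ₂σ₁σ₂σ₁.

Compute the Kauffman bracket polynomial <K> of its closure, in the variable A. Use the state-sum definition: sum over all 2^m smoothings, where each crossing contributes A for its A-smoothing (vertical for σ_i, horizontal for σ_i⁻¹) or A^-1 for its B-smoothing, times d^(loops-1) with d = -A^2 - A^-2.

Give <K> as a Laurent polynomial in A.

Braid: s2 s1 s2 s1 on 3 strands, 4 crossings.
Writhe w = (#positive) - (#negative) = 4 - 0 = 4.
State-sum expansion of <K>. There are 2^4 = 16 states.
Each crossing splits two ways (0=vertical, 1=horizontal). The state's weight is A^(#A-smoothings - #B-smoothings) * d^(loops - 1).
  state 0000: A-exp=+4, loops=3, term = A^4 * d^2
  state 0001: A-exp=+2, loops=2, term = A^2 * d^1
  state 0010: A-exp=+2, loops=2, term = A^2 * d^1
  state 0011: A-exp=+0, loops=1, term = A^0 * d^0
  state 0100: A-exp=+2, loops=2, term = A^2 * d^1
  state 0101: A-exp=+0, loops=3, term = A^0 * d^2
  state 0110: A-exp=+0, loops=1, term = A^0 * d^0
  state 0111: A-exp=-2, loops=2, term = A^-2 * d^1
  state 1000: A-exp=+2, loops=2, term = A^2 * d^1
  state 1001: A-exp=+0, loops=1, term = A^0 * d^0
  state 1010: A-exp=+0, loops=3, term = A^0 * d^2
  state 1011: A-exp=-2, loops=2, term = A^-2 * d^1
  state 1100: A-exp=+0, loops=1, term = A^0 * d^0
  state 1101: A-exp=-2, loops=2, term = A^-2 * d^1
  state 1110: A-exp=-2, loops=2, term = A^-2 * d^1
  state 1111: A-exp=-4, loops=1, term = A^-4 * d^0
Collect the terms by A-exponent (count of states per loop number):
Powers of d = -A^2 - A^-2: d^2 = A^4 + 2 + A^-4.
  A^4 * (d^2) = A^8 + 2*A^4 + 1
  A^2 * (4*d) = -4*A^4 - 4
  A^0 * (4 + 2*d^2) = 2*A^4 + 8 + 2*A^-4
  A^-2 * (4*d) = -4 - 4*A^-4
  A^-4 * (1) = A^-4
Summing the groups: <K> = A^8 + 1 - A^-4

Answer: A^8 + 1 - A^-4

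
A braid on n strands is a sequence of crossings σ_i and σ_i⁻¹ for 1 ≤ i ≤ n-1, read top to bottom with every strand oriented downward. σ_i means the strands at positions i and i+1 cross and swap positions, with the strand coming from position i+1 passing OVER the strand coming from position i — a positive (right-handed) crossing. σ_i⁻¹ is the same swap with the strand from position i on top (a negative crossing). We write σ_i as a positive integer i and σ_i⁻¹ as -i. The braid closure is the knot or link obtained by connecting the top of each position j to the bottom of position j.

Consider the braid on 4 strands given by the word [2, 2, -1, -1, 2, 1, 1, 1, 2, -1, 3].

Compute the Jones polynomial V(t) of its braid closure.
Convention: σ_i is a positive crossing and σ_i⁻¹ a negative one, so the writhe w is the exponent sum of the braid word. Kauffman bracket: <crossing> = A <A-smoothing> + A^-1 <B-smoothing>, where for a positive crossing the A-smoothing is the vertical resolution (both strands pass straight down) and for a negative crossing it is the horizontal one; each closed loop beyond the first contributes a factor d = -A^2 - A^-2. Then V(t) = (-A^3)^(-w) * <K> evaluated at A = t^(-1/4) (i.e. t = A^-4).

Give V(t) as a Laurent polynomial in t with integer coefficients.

The presented braid s2 s2 s1^-1 s1^-1 s2 s1 s1 s1 s2 s1^-1 s3 on 4 strands reduces by inverse Markov moves (closure unchanged at each step):
  Destabilize: the word has the form β·s3 where s3 occurs only as the final letter (β ∈ B_3); drop it and the last strand → 3 strands.
Reduced to β = s2 s2 s1^-1 s1^-1 s2 s1 s1 s1 s2 s1^-1 on 3 strands, 10 crossings.
Compute on β:
Braid: s2 s2 s1^-1 s1^-1 s2 s1 s1 s1 s2 s1^-1 on 3 strands, 10 crossings.
Writhe w = (#positive) - (#negative) = 7 - 3 = 4.
Enumerate smoothing states for the bracket polynomial. There are 2^10 = 1024 states.
For each crossing: s=0 is the vertical smoothing, s=1 horizontal. Crossing k contributes A^(sign_k * (1 - 2*s_k)); loop factor d = -A^2 - A^-2.
Tabulate the states by total A-exponent and number of loops L (A-exp: L × count):
  A^10: L=4 ×1
  A^8: L=3 ×7, L=5 ×3
  A^6: L=2 ×19, L=4 ×23, L=6 ×3
  A^4: L=1 ×20, L=3 ×75, L=5 ×24, L=7 ×1
  A^2: L=2 ×114, L=4 ×86, L=6 ×10
  A^0: L=1 ×51, L=3 ×155, L=5 ×45, L=7 ×1
  A^-2: L=2 ×102, L=4 ×98, L=6 ×10
  A^-4: L=3 ×89, L=5 ×30, L=7 ×1
  A^-6: L=4 ×41, L=6 ×4
  A^-8: L=5 ×10
  A^-10: L=6 ×1
Each group contributes A^e * Σ count * d^(L-1):
Powers of d = -A^2 - A^-2: d^2 = A^4 + 2 + A^-4; d^3 = -A^6 - 3*A^2 - 3*A^-2 - A^-6; d^4 = A^8 + 4*A^4 + 6 + 4*A^-4 + A^-8; d^5 = -A^10 - 5*A^6 - 10*A^2 - 10*A^-2 - 5*A^-6 - A^-10; d^6 = A^12 + 6*A^8 + 15*A^4 + 20 + 15*A^-4 + 6*A^-8 + A^-12.
  A^10 * (d^3) = -A^16 - 3*A^12 - 3*A^8 - A^4
  A^8 * (7*d^2 + 3*d^4) = 3*A^16 + 19*A^12 + 32*A^8 + 19*A^4 + 3
  A^6 * (19*d + 23*d^3 + 3*d^5) = -3*A^16 - 38*A^12 - 118*A^8 - 118*A^4 - 38 - 3*A^-4
  A^4 * (20 + 75*d^2 + 24*d^4 + d^6) = A^16 + 30*A^12 + 186*A^8 + 334*A^4 + 186 + 30*A^-4 + A^-8
  A^2 * (114*d + 86*d^3 + 10*d^5) = -10*A^12 - 136*A^8 - 472*A^4 - 472 - 136*A^-4 - 10*A^-8
  A^0 * (51 + 155*d^2 + 45*d^4 + d^6) = A^12 + 51*A^8 + 350*A^4 + 651 + 350*A^-4 + 51*A^-8 + A^-12
  A^-2 * (102*d + 98*d^3 + 10*d^5) = -10*A^8 - 148*A^4 - 496 - 496*A^-4 - 148*A^-8 - 10*A^-12
  A^-4 * (89*d^2 + 30*d^4 + d^6) = A^8 + 36*A^4 + 224 + 378*A^-4 + 224*A^-8 + 36*A^-12 + A^-16
  A^-6 * (41*d^3 + 4*d^5) = -4*A^4 - 61 - 163*A^-4 - 163*A^-8 - 61*A^-12 - 4*A^-16
  A^-8 * (10*d^4) = 10 + 40*A^-4 + 60*A^-8 + 40*A^-12 + 10*A^-16
  A^-10 * (d^5) = -1 - 5*A^-4 - 10*A^-8 - 10*A^-12 - 5*A^-16 - A^-20
Summing the groups: <K> = -A^12 + 3*A^8 - 4*A^4 + 6 - 5*A^-4 + 5*A^-8 - 4*A^-12 + 2*A^-16 - A^-20
Normalise by the writhe: (-A^3)^(-w) = (-A^3)^(-4) = A^-12, so f(A) = A^-12 * <K> = -1 + 3*A^-4 - 4*A^-8 + 6*A^-12 - 5*A^-16 + 5*A^-20 - 4*A^-24 + 2*A^-28 - A^-32.
Substitute A = t^(-1/4), i.e. A^e → t^(-e/4): V(t) = -t^8 + 2*t^7 - 4*t^6 + 5*t^5 - 5*t^4 + 6*t^3 - 4*t^2 + 3*t - 1

Answer: -t^8 + 2*t^7 - 4*t^6 + 5*t^5 - 5*t^4 + 6*t^3 - 4*t^2 + 3*t - 1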